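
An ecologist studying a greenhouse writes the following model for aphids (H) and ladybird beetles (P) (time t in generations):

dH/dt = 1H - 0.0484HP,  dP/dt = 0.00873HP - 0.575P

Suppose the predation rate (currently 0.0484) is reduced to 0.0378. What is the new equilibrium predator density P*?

P* ≈ 26.5

At the interior fixed point, setting dH/dt = 0 with H > 0 fixes P* = (prey growth rate)/(HP coefficient) — independent of the other coefficients.
With the change, P* = 1/0.0378 = 26.5; it rises from 20.7.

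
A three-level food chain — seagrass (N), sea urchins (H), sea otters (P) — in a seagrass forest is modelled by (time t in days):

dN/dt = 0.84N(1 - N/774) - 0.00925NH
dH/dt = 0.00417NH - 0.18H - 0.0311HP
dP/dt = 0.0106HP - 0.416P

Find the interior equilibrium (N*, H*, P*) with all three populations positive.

N* ≈ 440, H* ≈ 39.2, P* ≈ 53.1

From dP/dt = 0: 0.0106H* = 0.416, so H* = 39.2.
From dN/dt = 0: 0.84(1 - N*/774) = 0.00925·39.2, giving N* = 774·(1 - 0.432) = 440.
From dH/dt = 0: 0.00417·440 - 0.18 = 0.0311P*, so P* = 1.65/0.0311 = 53.1.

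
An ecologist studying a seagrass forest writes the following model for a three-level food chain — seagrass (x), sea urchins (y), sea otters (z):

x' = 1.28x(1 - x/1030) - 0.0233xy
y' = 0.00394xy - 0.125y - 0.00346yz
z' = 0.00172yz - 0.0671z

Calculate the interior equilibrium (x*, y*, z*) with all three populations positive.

From dz/dt = 0: 0.00172y* = 0.0671, so y* = 39.
From dx/dt = 0: 1.28(1 - x*/1030) = 0.0233·39, giving x* = 1030·(1 - 0.71) = 299.
From dy/dt = 0: 0.00394·299 - 0.125 = 0.00346z*, so z* = 1.05/0.00346 = 304.

x* ≈ 299, y* ≈ 39, z* ≈ 304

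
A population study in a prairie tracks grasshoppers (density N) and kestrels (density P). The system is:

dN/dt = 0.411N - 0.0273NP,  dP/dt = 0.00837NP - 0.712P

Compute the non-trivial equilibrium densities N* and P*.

N* ≈ 85.1, P* ≈ 15.1

Set dP/dt = 0 with P > 0: 0.00837N - 0.712 = 0, so N* = 0.712/0.00837 = 85.1.
Set dN/dt = 0 with N > 0: 0.411 - 0.0273P = 0, so P* = 0.411/0.0273 = 15.1.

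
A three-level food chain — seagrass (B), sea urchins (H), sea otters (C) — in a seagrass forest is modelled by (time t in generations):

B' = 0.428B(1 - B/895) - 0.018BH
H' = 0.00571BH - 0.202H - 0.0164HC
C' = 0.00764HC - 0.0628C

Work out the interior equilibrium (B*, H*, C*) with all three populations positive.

From dC/dt = 0: 0.00764H* = 0.0628, so H* = 8.22.
From dB/dt = 0: 0.428(1 - B*/895) = 0.018·8.22, giving B* = 895·(1 - 0.346) = 586.
From dH/dt = 0: 0.00571·586 - 0.202 = 0.0164C*, so C* = 3.14/0.0164 = 192.

B* ≈ 586, H* ≈ 8.22, C* ≈ 192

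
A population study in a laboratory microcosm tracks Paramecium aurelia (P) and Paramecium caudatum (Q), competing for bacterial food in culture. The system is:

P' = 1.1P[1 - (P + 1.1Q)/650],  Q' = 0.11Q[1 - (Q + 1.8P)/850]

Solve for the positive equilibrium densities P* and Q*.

Setting both brackets to zero gives the nullclines P + 1.1Q = 650 and 1.8P + Q = 850.
Substituting Q = 850 - 1.8P into the first: P(1 - 1.1·1.8) = 650 - 1.1·850.
So P* = -285/-0.98 = 291, and then Q* = 850 - 1.8·291 = 327.

P* ≈ 291, Q* ≈ 327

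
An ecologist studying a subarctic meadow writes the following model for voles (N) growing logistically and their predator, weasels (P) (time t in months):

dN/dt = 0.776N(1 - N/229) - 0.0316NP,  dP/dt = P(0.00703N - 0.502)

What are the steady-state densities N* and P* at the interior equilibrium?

N* ≈ 71.4, P* ≈ 16.9

From dP/dt = 0 with P > 0: 0.00703N* = 0.502, so N* = 71.4.
Substitute into dN/dt = 0: 0.776(1 - 71.4/229) = 0.0316P*.
The bracket is 0.688, giving P* = 0.534/0.0316 = 16.9.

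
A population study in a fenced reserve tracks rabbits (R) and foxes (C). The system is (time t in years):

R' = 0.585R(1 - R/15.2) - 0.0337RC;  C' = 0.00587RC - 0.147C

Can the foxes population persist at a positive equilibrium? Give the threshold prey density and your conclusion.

Threshold R = 25; K < 25, so no, the predator goes extinct.

The predator equation gives dC/dt > 0 only when R > 0.147/0.00587 = 25.
Without the predator, R → K = 15.2. Since 15.2 < 25, the predator cannot invade.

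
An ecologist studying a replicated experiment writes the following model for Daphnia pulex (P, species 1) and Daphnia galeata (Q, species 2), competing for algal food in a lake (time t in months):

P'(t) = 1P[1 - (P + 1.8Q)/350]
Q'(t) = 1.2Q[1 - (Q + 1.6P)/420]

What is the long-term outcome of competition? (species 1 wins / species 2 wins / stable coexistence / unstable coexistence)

unstable coexistence (outcome depends on initial conditions)

Compare the nullcline intercepts: K1/α12 = 350/1.8 = 194 < K2 = 420; K2/α21 = 420/1.6 = 262 < K1 = 350.
Since both are reversed, neither can invade when rare; the interior point is a saddle.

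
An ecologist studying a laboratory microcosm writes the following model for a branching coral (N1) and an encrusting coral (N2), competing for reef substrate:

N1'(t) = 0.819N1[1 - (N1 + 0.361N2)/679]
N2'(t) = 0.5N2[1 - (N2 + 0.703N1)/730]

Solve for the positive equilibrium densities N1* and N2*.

Setting both brackets to zero gives the nullclines N1 + 0.361N2 = 679 and 0.703N1 + N2 = 730.
Substituting N2 = 730 - 0.703N1 into the first: N1(1 - 0.361·0.703) = 679 - 0.361·730.
So N1* = 415/0.746 = 557, and then N2* = 730 - 0.703·557 = 339.

N1* ≈ 557, N2* ≈ 339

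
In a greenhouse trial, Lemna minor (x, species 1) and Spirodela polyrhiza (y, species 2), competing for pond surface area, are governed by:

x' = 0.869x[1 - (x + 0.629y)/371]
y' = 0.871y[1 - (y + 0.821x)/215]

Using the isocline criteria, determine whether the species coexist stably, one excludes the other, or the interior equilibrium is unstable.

species 1 excludes species 2

Compare the nullcline intercepts: K1/α12 = 371/0.629 = 590 > K2 = 215; K2/α21 = 215/0.821 = 262 < K1 = 371.
Since the inequalities point opposite ways, species 1 can invade but species 2 cannot.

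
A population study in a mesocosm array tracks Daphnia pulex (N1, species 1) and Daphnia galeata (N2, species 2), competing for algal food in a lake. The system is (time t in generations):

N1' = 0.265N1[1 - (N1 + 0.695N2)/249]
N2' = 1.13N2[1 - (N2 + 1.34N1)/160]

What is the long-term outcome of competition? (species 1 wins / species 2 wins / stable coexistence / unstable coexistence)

species 1 excludes species 2

Compare the nullcline intercepts: K1/α12 = 249/0.695 = 358 > K2 = 160; K2/α21 = 160/1.34 = 119 < K1 = 249.
Since the inequalities point opposite ways, species 1 can invade but species 2 cannot.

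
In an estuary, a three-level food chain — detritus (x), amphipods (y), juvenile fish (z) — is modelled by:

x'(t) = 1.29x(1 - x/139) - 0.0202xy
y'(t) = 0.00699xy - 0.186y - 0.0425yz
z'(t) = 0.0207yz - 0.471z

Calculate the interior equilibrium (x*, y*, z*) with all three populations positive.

x* ≈ 89.5, y* ≈ 22.8, z* ≈ 10.3

From dz/dt = 0: 0.0207y* = 0.471, so y* = 22.8.
From dx/dt = 0: 1.29(1 - x*/139) = 0.0202·22.8, giving x* = 139·(1 - 0.356) = 89.5.
From dy/dt = 0: 0.00699·89.5 - 0.186 = 0.0425z*, so z* = 0.439/0.0425 = 10.3.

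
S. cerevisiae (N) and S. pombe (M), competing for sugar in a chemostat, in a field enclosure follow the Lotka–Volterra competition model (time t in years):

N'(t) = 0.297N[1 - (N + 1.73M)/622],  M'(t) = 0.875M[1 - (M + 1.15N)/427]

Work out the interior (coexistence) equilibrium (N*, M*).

Setting both brackets to zero gives the nullclines N + 1.73M = 622 and 1.15N + M = 427.
Substituting M = 427 - 1.15N into the first: N(1 - 1.73·1.15) = 622 - 1.73·427.
So N* = -117/-0.989 = 118, and then M* = 427 - 1.15·118 = 291.

N* ≈ 118, M* ≈ 291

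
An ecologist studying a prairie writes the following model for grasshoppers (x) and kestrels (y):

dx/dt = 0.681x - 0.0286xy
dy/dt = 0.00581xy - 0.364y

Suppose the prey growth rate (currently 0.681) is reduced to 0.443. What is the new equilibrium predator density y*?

At the interior fixed point, setting dx/dt = 0 with x > 0 fixes y* = (prey growth rate)/(xy coefficient) — independent of the other coefficients.
With the change, y* = 0.443/0.0286 = 15.5; it falls from 23.8.

y* ≈ 15.5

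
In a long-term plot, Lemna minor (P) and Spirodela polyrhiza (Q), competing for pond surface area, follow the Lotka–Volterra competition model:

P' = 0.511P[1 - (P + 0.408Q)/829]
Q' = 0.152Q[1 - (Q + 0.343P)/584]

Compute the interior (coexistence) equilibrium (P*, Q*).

Setting both brackets to zero gives the nullclines P + 0.408Q = 829 and 0.343P + Q = 584.
Substituting Q = 584 - 0.343P into the first: P(1 - 0.408·0.343) = 829 - 0.408·584.
So P* = 591/0.86 = 687, and then Q* = 584 - 0.343·687 = 348.

P* ≈ 687, Q* ≈ 348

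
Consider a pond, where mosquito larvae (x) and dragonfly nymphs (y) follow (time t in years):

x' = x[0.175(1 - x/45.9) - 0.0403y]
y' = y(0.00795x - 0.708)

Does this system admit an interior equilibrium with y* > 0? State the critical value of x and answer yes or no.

Threshold x = 89.1; K < 89.1, so no, the predator goes extinct.

The predator equation gives dy/dt > 0 only when x > 0.708/0.00795 = 89.1.
Without the predator, x → K = 45.9. Since 45.9 < 89.1, the predator cannot invade.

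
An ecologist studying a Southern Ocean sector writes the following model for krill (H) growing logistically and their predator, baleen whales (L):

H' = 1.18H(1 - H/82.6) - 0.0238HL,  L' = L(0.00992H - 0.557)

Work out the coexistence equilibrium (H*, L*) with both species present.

From dL/dt = 0 with L > 0: 0.00992H* = 0.557, so H* = 56.1.
Substitute into dH/dt = 0: 1.18(1 - 56.1/82.6) = 0.0238L*.
The bracket is 0.32, giving L* = 0.378/0.0238 = 15.9.

H* ≈ 56.1, L* ≈ 15.9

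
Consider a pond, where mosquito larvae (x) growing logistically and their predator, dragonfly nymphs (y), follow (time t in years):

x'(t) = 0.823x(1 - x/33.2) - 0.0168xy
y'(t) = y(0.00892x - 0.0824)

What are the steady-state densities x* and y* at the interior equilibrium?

x* ≈ 9.24, y* ≈ 35.4

From dy/dt = 0 with y > 0: 0.00892x* = 0.0824, so x* = 9.24.
Substitute into dx/dt = 0: 0.823(1 - 9.24/33.2) = 0.0168y*.
The bracket is 0.722, giving y* = 0.594/0.0168 = 35.4.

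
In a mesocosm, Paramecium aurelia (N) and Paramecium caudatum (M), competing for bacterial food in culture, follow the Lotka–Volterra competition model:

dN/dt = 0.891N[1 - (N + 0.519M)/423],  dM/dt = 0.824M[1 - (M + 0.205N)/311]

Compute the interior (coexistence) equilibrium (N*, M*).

Setting both brackets to zero gives the nullclines N + 0.519M = 423 and 0.205N + M = 311.
Substituting M = 311 - 0.205N into the first: N(1 - 0.519·0.205) = 423 - 0.519·311.
So N* = 262/0.894 = 293, and then M* = 311 - 0.205·293 = 251.

N* ≈ 293, M* ≈ 251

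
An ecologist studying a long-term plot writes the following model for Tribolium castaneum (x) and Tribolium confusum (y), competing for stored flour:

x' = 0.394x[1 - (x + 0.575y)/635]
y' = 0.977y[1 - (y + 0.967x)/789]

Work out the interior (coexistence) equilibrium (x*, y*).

Setting both brackets to zero gives the nullclines x + 0.575y = 635 and 0.967x + y = 789.
Substituting y = 789 - 0.967x into the first: x(1 - 0.575·0.967) = 635 - 0.575·789.
So x* = 181/0.444 = 408, and then y* = 789 - 0.967·408 = 394.

x* ≈ 408, y* ≈ 394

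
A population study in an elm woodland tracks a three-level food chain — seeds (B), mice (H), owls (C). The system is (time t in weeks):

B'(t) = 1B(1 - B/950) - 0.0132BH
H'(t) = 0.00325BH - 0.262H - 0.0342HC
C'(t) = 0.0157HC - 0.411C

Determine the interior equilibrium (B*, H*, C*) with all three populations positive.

B* ≈ 622, H* ≈ 26.2, C* ≈ 51.4

From dC/dt = 0: 0.0157H* = 0.411, so H* = 26.2.
From dB/dt = 0: 1(1 - B*/950) = 0.0132·26.2, giving B* = 950·(1 - 0.346) = 622.
From dH/dt = 0: 0.00325·622 - 0.262 = 0.0342C*, so C* = 1.76/0.0342 = 51.4.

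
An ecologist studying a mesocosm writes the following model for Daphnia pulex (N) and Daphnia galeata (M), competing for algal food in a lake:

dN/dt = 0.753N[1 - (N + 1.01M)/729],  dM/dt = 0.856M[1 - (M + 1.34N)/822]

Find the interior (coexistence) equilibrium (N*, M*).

N* ≈ 286, M* ≈ 438

Setting both brackets to zero gives the nullclines N + 1.01M = 729 and 1.34N + M = 822.
Substituting M = 822 - 1.34N into the first: N(1 - 1.01·1.34) = 729 - 1.01·822.
So N* = -101/-0.353 = 286, and then M* = 822 - 1.34·286 = 438.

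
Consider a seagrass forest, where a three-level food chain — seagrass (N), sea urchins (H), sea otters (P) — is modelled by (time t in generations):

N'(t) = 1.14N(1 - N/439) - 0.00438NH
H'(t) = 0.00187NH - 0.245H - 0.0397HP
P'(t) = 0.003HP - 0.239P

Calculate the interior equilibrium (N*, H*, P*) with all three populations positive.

From dP/dt = 0: 0.003H* = 0.239, so H* = 79.7.
From dN/dt = 0: 1.14(1 - N*/439) = 0.00438·79.7, giving N* = 439·(1 - 0.306) = 305.
From dH/dt = 0: 0.00187·305 - 0.245 = 0.0397P*, so P* = 0.325/0.0397 = 8.18.

N* ≈ 305, H* ≈ 79.7, P* ≈ 8.18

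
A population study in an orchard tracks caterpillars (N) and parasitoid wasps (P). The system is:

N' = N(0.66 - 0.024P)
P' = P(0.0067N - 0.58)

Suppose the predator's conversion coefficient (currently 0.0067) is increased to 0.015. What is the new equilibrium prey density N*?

N* ≈ 38.7

At the interior fixed point, setting dP/dt = 0 with P > 0 fixes N* = (predator death rate)/(NP coefficient) — independent of the other coefficients.
With the change, N* = 0.58/0.015 = 38.7; it falls from 86.6.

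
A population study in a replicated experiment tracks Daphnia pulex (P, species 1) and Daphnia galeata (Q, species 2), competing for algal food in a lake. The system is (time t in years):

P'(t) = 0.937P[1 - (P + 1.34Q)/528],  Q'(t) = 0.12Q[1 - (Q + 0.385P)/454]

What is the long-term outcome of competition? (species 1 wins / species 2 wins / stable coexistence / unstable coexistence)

Compare the nullcline intercepts: K1/α12 = 528/1.34 = 394 < K2 = 454; K2/α21 = 454/0.385 = 1180 > K1 = 528.
Since the inequalities point opposite ways, species 2 can invade but species 1 cannot.

species 2 excludes species 1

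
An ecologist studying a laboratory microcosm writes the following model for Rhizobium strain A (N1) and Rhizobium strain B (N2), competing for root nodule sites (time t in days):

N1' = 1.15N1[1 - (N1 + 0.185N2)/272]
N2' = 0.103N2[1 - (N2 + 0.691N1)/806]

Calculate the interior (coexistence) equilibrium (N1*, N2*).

N1* ≈ 141, N2* ≈ 709

Setting both brackets to zero gives the nullclines N1 + 0.185N2 = 272 and 0.691N1 + N2 = 806.
Substituting N2 = 806 - 0.691N1 into the first: N1(1 - 0.185·0.691) = 272 - 0.185·806.
So N1* = 123/0.872 = 141, and then N2* = 806 - 0.691·141 = 709.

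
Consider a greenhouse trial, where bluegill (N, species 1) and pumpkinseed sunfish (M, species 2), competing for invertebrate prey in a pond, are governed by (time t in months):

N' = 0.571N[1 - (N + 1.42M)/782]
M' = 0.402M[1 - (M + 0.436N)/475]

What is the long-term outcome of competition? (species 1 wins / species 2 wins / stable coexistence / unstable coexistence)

stable coexistence

Compare the nullcline intercepts: K1/α12 = 782/1.42 = 551 > K2 = 475; K2/α21 = 475/0.436 = 1090 > K1 = 782.
Since both inequalities hold, each species can invade when rare, so the interior equilibrium is stable.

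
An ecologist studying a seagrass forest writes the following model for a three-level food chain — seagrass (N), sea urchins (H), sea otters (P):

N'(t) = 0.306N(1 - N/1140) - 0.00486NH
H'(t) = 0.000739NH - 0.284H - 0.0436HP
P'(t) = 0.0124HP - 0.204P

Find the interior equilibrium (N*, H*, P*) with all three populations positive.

N* ≈ 842, H* ≈ 16.5, P* ≈ 7.76

From dP/dt = 0: 0.0124H* = 0.204, so H* = 16.5.
From dN/dt = 0: 0.306(1 - N*/1140) = 0.00486·16.5, giving N* = 1140·(1 - 0.261) = 842.
From dH/dt = 0: 0.000739·842 - 0.284 = 0.0436P*, so P* = 0.338/0.0436 = 7.76.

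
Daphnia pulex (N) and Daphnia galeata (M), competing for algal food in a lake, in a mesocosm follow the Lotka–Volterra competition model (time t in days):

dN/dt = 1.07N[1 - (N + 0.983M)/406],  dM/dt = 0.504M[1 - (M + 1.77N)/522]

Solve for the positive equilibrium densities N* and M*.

Setting both brackets to zero gives the nullclines N + 0.983M = 406 and 1.77N + M = 522.
Substituting M = 522 - 1.77N into the first: N(1 - 0.983·1.77) = 406 - 0.983·522.
So N* = -107/-0.74 = 145, and then M* = 522 - 1.77·145 = 266.

N* ≈ 145, M* ≈ 266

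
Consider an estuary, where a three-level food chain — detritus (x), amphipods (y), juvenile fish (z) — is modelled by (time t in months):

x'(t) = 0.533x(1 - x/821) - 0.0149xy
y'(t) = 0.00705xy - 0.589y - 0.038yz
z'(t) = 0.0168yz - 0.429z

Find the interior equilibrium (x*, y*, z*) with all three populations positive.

From dz/dt = 0: 0.0168y* = 0.429, so y* = 25.5.
From dx/dt = 0: 0.533(1 - x*/821) = 0.0149·25.5, giving x* = 821·(1 - 0.714) = 235.
From dy/dt = 0: 0.00705·235 - 0.589 = 0.038z*, so z* = 1.07/0.038 = 28.1.

x* ≈ 235, y* ≈ 25.5, z* ≈ 28.1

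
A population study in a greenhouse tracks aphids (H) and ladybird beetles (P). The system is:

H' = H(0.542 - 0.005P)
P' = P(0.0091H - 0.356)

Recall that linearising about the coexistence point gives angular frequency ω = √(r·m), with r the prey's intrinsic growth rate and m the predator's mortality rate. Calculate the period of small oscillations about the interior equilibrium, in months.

Here r = 0.542 and m = 0.356, so r·m = 0.193.
ω = √0.193 = 0.439 per month, hence T = 2π/ω ≈ 14.3 months.

T ≈ 14.3 months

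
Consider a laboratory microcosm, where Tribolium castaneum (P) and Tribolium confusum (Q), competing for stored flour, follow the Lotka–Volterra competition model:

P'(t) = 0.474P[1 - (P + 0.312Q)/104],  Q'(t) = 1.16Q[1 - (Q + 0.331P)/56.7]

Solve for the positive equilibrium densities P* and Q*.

Setting both brackets to zero gives the nullclines P + 0.312Q = 104 and 0.331P + Q = 56.7.
Substituting Q = 56.7 - 0.331P into the first: P(1 - 0.312·0.331) = 104 - 0.312·56.7.
So P* = 86.3/0.897 = 96.2, and then Q* = 56.7 - 0.331·96.2 = 24.8.

P* ≈ 96.2, Q* ≈ 24.8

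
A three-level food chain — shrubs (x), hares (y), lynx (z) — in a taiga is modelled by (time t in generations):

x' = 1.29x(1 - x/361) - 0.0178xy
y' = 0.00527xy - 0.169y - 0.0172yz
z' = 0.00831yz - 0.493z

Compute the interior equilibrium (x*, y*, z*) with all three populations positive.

From dz/dt = 0: 0.00831y* = 0.493, so y* = 59.3.
From dx/dt = 0: 1.29(1 - x*/361) = 0.0178·59.3, giving x* = 361·(1 - 0.819) = 65.5.
From dy/dt = 0: 0.00527·65.5 - 0.169 = 0.0172z*, so z* = 0.176/0.0172 = 10.2.

x* ≈ 65.5, y* ≈ 59.3, z* ≈ 10.2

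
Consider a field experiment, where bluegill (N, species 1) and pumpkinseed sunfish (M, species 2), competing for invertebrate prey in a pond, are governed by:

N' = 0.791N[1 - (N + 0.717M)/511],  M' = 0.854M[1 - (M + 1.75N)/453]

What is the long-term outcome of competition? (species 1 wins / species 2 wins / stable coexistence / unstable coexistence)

species 1 excludes species 2

Compare the nullcline intercepts: K1/α12 = 511/0.717 = 713 > K2 = 453; K2/α21 = 453/1.75 = 259 < K1 = 511.
Since the inequalities point opposite ways, species 1 can invade but species 2 cannot.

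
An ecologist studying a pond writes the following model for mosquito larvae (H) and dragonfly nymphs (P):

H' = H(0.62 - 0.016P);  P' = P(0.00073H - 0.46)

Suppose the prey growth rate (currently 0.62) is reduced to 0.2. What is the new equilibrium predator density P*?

At the interior fixed point, setting dH/dt = 0 with H > 0 fixes P* = (prey growth rate)/(HP coefficient) — independent of the other coefficients.
With the change, P* = 0.2/0.016 = 12.5; it falls from 38.8.

P* ≈ 12.5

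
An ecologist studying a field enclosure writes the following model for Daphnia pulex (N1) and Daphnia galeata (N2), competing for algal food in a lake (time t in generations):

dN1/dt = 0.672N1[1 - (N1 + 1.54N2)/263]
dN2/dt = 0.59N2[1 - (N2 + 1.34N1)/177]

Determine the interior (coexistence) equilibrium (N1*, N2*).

N1* ≈ 9.01, N2* ≈ 165

Setting both brackets to zero gives the nullclines N1 + 1.54N2 = 263 and 1.34N1 + N2 = 177.
Substituting N2 = 177 - 1.34N1 into the first: N1(1 - 1.54·1.34) = 263 - 1.54·177.
So N1* = -9.58/-1.06 = 9.01, and then N2* = 177 - 1.34·9.01 = 165.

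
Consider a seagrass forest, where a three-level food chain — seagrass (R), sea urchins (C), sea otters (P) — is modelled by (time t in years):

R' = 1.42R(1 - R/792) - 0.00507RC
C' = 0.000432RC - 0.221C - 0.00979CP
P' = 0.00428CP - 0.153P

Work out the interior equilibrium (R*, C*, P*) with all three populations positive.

R* ≈ 691, C* ≈ 35.7, P* ≈ 7.91

From dP/dt = 0: 0.00428C* = 0.153, so C* = 35.7.
From dR/dt = 0: 1.42(1 - R*/792) = 0.00507·35.7, giving R* = 792·(1 - 0.128) = 691.
From dC/dt = 0: 0.000432·691 - 0.221 = 0.00979P*, so P* = 0.0775/0.00979 = 7.91.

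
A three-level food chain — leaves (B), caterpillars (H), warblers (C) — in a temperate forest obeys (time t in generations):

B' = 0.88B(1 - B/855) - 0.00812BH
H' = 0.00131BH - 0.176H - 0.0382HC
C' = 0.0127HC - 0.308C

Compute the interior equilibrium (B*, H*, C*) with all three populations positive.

B* ≈ 664, H* ≈ 24.3, C* ≈ 18.2

From dC/dt = 0: 0.0127H* = 0.308, so H* = 24.3.
From dB/dt = 0: 0.88(1 - B*/855) = 0.00812·24.3, giving B* = 855·(1 - 0.224) = 664.
From dH/dt = 0: 0.00131·664 - 0.176 = 0.0382C*, so C* = 0.693/0.0382 = 18.2.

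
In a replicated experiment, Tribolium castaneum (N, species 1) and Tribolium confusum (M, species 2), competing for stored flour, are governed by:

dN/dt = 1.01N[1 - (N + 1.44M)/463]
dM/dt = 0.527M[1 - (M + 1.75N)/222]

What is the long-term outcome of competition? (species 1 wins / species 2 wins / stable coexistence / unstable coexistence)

Compare the nullcline intercepts: K1/α12 = 463/1.44 = 322 > K2 = 222; K2/α21 = 222/1.75 = 127 < K1 = 463.
Since the inequalities point opposite ways, species 1 can invade but species 2 cannot.

species 1 excludes species 2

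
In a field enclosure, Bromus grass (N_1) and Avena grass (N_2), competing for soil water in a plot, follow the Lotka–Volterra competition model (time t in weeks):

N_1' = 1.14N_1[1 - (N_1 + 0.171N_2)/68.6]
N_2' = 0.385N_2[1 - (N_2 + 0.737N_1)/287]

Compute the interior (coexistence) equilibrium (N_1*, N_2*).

N_1* ≈ 22.3, N_2* ≈ 271

Setting both brackets to zero gives the nullclines N_1 + 0.171N_2 = 68.6 and 0.737N_1 + N_2 = 287.
Substituting N_2 = 287 - 0.737N_1 into the first: N_1(1 - 0.171·0.737) = 68.6 - 0.171·287.
So N_1* = 19.5/0.874 = 22.3, and then N_2* = 287 - 0.737·22.3 = 271.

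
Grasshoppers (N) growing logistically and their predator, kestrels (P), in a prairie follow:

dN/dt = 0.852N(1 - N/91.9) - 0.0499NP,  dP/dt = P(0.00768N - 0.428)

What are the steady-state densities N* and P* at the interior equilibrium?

N* ≈ 55.7, P* ≈ 6.72

From dP/dt = 0 with P > 0: 0.00768N* = 0.428, so N* = 55.7.
Substitute into dN/dt = 0: 0.852(1 - 55.7/91.9) = 0.0499P*.
The bracket is 0.394, giving P* = 0.335/0.0499 = 6.72.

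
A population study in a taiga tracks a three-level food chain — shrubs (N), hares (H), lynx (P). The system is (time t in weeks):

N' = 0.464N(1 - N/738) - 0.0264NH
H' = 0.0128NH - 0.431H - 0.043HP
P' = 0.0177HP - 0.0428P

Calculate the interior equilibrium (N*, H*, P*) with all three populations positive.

N* ≈ 636, H* ≈ 2.42, P* ≈ 179

From dP/dt = 0: 0.0177H* = 0.0428, so H* = 2.42.
From dN/dt = 0: 0.464(1 - N*/738) = 0.0264·2.42, giving N* = 738·(1 - 0.138) = 636.
From dH/dt = 0: 0.0128·636 - 0.431 = 0.043P*, so P* = 7.72/0.043 = 179.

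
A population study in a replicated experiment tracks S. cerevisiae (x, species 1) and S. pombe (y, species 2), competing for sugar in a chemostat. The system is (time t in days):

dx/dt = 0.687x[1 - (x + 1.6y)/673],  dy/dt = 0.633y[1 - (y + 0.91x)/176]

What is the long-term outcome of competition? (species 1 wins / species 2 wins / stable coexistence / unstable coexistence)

Compare the nullcline intercepts: K1/α12 = 673/1.6 = 421 > K2 = 176; K2/α21 = 176/0.91 = 193 < K1 = 673.
Since the inequalities point opposite ways, species 1 can invade but species 2 cannot.

species 1 excludes species 2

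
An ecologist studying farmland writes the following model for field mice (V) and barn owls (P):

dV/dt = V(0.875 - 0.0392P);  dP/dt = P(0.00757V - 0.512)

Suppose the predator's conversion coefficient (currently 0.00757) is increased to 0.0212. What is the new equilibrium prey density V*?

At the interior fixed point, setting dP/dt = 0 with P > 0 fixes V* = (predator death rate)/(VP coefficient) — independent of the other coefficients.
With the change, V* = 0.512/0.0212 = 24.2; it falls from 67.6.

V* ≈ 24.2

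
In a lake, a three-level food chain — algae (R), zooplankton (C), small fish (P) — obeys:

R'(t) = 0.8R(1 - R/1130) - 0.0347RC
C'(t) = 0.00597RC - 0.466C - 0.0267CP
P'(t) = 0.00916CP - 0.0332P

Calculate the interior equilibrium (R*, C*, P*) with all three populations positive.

From dP/dt = 0: 0.00916C* = 0.0332, so C* = 3.62.
From dR/dt = 0: 0.8(1 - R*/1130) = 0.0347·3.62, giving R* = 1130·(1 - 0.157) = 952.
From dC/dt = 0: 0.00597·952 - 0.466 = 0.0267P*, so P* = 5.22/0.0267 = 195.

R* ≈ 952, C* ≈ 3.62, P* ≈ 195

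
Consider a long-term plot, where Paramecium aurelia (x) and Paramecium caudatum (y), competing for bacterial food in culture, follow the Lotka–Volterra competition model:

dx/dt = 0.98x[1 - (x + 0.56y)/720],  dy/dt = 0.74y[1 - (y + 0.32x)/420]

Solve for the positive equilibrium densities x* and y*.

x* ≈ 591, y* ≈ 231

Setting both brackets to zero gives the nullclines x + 0.56y = 720 and 0.32x + y = 420.
Substituting y = 420 - 0.32x into the first: x(1 - 0.56·0.32) = 720 - 0.56·420.
So x* = 485/0.821 = 591, and then y* = 420 - 0.32·591 = 231.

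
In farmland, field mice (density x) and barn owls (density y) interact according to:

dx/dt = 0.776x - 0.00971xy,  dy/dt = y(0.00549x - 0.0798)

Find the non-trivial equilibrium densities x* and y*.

Set dy/dt = 0 with y > 0: 0.00549x - 0.0798 = 0, so x* = 0.0798/0.00549 = 14.5.
Set dx/dt = 0 with x > 0: 0.776 - 0.00971y = 0, so y* = 0.776/0.00971 = 79.9.

x* ≈ 14.5, y* ≈ 79.9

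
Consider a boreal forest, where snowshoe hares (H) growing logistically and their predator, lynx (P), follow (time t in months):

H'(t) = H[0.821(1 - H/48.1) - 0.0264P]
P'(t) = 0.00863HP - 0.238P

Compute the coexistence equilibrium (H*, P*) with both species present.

H* ≈ 27.6, P* ≈ 13.3

From dP/dt = 0 with P > 0: 0.00863H* = 0.238, so H* = 27.6.
Substitute into dH/dt = 0: 0.821(1 - 27.6/48.1) = 0.0264P*.
The bracket is 0.427, giving P* = 0.35/0.0264 = 13.3.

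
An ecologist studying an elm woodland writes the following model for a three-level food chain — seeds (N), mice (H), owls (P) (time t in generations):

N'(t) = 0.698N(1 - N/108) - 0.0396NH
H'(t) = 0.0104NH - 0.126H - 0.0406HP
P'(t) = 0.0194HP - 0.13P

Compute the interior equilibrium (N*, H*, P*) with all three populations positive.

N* ≈ 66.9, H* ≈ 6.7, P* ≈ 14

From dP/dt = 0: 0.0194H* = 0.13, so H* = 6.7.
From dN/dt = 0: 0.698(1 - N*/108) = 0.0396·6.7, giving N* = 108·(1 - 0.38) = 66.9.
From dH/dt = 0: 0.0104·66.9 - 0.126 = 0.0406P*, so P* = 0.57/0.0406 = 14.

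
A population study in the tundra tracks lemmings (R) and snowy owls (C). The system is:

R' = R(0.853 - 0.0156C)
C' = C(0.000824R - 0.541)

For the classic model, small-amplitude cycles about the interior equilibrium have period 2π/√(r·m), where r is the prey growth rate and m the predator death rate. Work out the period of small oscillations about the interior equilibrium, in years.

T ≈ 9.25 years

Here r = 0.853 and m = 0.541, so r·m = 0.461.
ω = √0.461 = 0.679 per year, hence T = 2π/ω ≈ 9.25 years.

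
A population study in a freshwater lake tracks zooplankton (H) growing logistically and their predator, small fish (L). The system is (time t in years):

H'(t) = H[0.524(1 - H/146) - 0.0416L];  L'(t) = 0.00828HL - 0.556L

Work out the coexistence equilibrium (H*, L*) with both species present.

From dL/dt = 0 with L > 0: 0.00828H* = 0.556, so H* = 67.1.
Substitute into dH/dt = 0: 0.524(1 - 67.1/146) = 0.0416L*.
The bracket is 0.54, giving L* = 0.283/0.0416 = 6.8.

H* ≈ 67.1, L* ≈ 6.8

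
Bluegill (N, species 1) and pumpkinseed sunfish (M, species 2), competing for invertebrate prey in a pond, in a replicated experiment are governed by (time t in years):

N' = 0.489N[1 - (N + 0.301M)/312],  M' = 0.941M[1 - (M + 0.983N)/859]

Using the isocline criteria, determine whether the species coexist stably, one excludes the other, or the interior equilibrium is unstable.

stable coexistence

Compare the nullcline intercepts: K1/α12 = 312/0.301 = 1040 > K2 = 859; K2/α21 = 859/0.983 = 874 > K1 = 312.
Since both inequalities hold, each species can invade when rare, so the interior equilibrium is stable.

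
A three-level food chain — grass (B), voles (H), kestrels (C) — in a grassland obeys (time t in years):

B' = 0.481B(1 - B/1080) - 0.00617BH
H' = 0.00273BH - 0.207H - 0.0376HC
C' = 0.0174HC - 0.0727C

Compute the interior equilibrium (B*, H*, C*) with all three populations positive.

From dC/dt = 0: 0.0174H* = 0.0727, so H* = 4.18.
From dB/dt = 0: 0.481(1 - B*/1080) = 0.00617·4.18, giving B* = 1080·(1 - 0.0536) = 1020.
From dH/dt = 0: 0.00273·1020 - 0.207 = 0.0376C*, so C* = 2.58/0.0376 = 68.7.

B* ≈ 1020, H* ≈ 4.18, C* ≈ 68.7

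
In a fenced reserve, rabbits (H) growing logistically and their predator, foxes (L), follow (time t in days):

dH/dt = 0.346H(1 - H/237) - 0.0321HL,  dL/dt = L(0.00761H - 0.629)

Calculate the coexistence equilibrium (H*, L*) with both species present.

From dL/dt = 0 with L > 0: 0.00761H* = 0.629, so H* = 82.7.
Substitute into dH/dt = 0: 0.346(1 - 82.7/237) = 0.0321L*.
The bracket is 0.651, giving L* = 0.225/0.0321 = 7.02.

H* ≈ 82.7, L* ≈ 7.02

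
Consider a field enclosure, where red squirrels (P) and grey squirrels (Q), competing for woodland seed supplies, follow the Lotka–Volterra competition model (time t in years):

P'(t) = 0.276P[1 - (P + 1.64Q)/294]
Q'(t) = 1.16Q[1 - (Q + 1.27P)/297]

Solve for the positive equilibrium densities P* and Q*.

Setting both brackets to zero gives the nullclines P + 1.64Q = 294 and 1.27P + Q = 297.
Substituting Q = 297 - 1.27P into the first: P(1 - 1.64·1.27) = 294 - 1.64·297.
So P* = -193/-1.08 = 178, and then Q* = 297 - 1.27·178 = 70.5.

P* ≈ 178, Q* ≈ 70.5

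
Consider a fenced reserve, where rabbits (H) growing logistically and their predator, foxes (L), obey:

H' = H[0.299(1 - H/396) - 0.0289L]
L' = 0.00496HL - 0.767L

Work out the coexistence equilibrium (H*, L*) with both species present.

H* ≈ 155, L* ≈ 6.31

From dL/dt = 0 with L > 0: 0.00496H* = 0.767, so H* = 155.
Substitute into dH/dt = 0: 0.299(1 - 155/396) = 0.0289L*.
The bracket is 0.61, giving L* = 0.182/0.0289 = 6.31.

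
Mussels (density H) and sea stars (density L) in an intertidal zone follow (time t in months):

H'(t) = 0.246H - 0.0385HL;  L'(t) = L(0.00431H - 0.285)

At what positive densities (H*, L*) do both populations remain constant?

H* ≈ 66.1, L* ≈ 6.39

Set dL/dt = 0 with L > 0: 0.00431H - 0.285 = 0, so H* = 0.285/0.00431 = 66.1.
Set dH/dt = 0 with H > 0: 0.246 - 0.0385L = 0, so L* = 0.246/0.0385 = 6.39.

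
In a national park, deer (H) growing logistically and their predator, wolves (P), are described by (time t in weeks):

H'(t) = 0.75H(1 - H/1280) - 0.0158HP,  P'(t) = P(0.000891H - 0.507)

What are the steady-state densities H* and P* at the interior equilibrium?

H* ≈ 569, P* ≈ 26.4

From dP/dt = 0 with P > 0: 0.000891H* = 0.507, so H* = 569.
Substitute into dH/dt = 0: 0.75(1 - 569/1280) = 0.0158P*.
The bracket is 0.555, giving P* = 0.417/0.0158 = 26.4.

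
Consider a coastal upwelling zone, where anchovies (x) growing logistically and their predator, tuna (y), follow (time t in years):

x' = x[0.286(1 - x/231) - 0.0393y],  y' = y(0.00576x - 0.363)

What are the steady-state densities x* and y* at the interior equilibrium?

From dy/dt = 0 with y > 0: 0.00576x* = 0.363, so x* = 63.
Substitute into dx/dt = 0: 0.286(1 - 63/231) = 0.0393y*.
The bracket is 0.727, giving y* = 0.208/0.0393 = 5.29.

x* ≈ 63, y* ≈ 5.29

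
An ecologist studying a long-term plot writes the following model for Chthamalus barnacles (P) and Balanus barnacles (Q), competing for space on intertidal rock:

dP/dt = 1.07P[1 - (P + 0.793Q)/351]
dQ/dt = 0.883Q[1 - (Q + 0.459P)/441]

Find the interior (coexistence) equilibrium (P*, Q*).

Setting both brackets to zero gives the nullclines P + 0.793Q = 351 and 0.459P + Q = 441.
Substituting Q = 441 - 0.459P into the first: P(1 - 0.793·0.459) = 351 - 0.793·441.
So P* = 1.29/0.636 = 2.02, and then Q* = 441 - 0.459·2.02 = 440.

P* ≈ 2.02, Q* ≈ 440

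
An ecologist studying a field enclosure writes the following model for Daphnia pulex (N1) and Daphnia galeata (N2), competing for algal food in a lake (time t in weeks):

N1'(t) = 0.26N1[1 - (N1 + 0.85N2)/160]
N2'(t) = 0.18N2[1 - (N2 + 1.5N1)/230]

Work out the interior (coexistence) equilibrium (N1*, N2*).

Setting both brackets to zero gives the nullclines N1 + 0.85N2 = 160 and 1.5N1 + N2 = 230.
Substituting N2 = 230 - 1.5N1 into the first: N1(1 - 0.85·1.5) = 160 - 0.85·230.
So N1* = -35.5/-0.275 = 129, and then N2* = 230 - 1.5·129 = 36.4.

N1* ≈ 129, N2* ≈ 36.4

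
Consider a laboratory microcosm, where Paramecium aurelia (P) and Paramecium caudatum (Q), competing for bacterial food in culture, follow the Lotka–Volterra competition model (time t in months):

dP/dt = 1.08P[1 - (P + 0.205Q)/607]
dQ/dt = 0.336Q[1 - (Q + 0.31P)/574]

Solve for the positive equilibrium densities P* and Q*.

P* ≈ 523, Q* ≈ 412

Setting both brackets to zero gives the nullclines P + 0.205Q = 607 and 0.31P + Q = 574.
Substituting Q = 574 - 0.31P into the first: P(1 - 0.205·0.31) = 607 - 0.205·574.
So P* = 489/0.936 = 523, and then Q* = 574 - 0.31·523 = 412.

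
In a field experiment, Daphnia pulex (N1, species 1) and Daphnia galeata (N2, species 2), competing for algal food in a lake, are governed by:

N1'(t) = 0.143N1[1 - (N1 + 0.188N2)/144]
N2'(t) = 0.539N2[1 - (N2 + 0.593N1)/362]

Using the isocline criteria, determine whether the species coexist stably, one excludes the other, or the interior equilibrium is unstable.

Compare the nullcline intercepts: K1/α12 = 144/0.188 = 766 > K2 = 362; K2/α21 = 362/0.593 = 610 > K1 = 144.
Since both inequalities hold, each species can invade when rare, so the interior equilibrium is stable.

stable coexistence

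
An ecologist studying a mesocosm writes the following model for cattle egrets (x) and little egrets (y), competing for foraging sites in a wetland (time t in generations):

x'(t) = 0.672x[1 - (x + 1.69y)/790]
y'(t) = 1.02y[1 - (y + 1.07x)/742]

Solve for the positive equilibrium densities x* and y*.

Setting both brackets to zero gives the nullclines x + 1.69y = 790 and 1.07x + y = 742.
Substituting y = 742 - 1.07x into the first: x(1 - 1.69·1.07) = 790 - 1.69·742.
So x* = -464/-0.808 = 574, and then y* = 742 - 1.07·574 = 128.

x* ≈ 574, y* ≈ 128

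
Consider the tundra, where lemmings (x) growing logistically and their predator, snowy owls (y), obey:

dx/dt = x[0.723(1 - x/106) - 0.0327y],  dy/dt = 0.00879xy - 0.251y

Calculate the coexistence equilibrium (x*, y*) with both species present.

From dy/dt = 0 with y > 0: 0.00879x* = 0.251, so x* = 28.6.
Substitute into dx/dt = 0: 0.723(1 - 28.6/106) = 0.0327y*.
The bracket is 0.731, giving y* = 0.528/0.0327 = 16.2.

x* ≈ 28.6, y* ≈ 16.2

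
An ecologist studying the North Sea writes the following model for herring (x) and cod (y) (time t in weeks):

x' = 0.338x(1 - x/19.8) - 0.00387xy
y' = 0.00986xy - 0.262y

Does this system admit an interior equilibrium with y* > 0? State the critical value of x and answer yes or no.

Threshold x = 26.6; K < 26.6, so no, the predator goes extinct.

The predator equation gives dy/dt > 0 only when x > 0.262/0.00986 = 26.6.
Without the predator, x → K = 19.8. Since 19.8 < 26.6, the predator cannot invade.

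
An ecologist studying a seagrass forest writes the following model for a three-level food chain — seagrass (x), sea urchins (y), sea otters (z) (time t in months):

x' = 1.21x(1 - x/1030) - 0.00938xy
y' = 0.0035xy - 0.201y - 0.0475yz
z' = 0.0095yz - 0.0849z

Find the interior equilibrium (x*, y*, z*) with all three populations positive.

x* ≈ 959, y* ≈ 8.94, z* ≈ 66.4

From dz/dt = 0: 0.0095y* = 0.0849, so y* = 8.94.
From dx/dt = 0: 1.21(1 - x*/1030) = 0.00938·8.94, giving x* = 1030·(1 - 0.0693) = 959.
From dy/dt = 0: 0.0035·959 - 0.201 = 0.0475z*, so z* = 3.15/0.0475 = 66.4.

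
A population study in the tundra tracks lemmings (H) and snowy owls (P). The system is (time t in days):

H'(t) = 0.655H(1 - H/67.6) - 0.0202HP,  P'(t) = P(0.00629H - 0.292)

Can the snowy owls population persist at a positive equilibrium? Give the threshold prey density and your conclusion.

The predator equation gives dP/dt > 0 only when H > 0.292/0.00629 = 46.4.
Without the predator, H → K = 67.6. Since 67.6 > 46.4, the predator can invade and persist.

Threshold H = 46.4; K > 46.4, so yes, the predator persists.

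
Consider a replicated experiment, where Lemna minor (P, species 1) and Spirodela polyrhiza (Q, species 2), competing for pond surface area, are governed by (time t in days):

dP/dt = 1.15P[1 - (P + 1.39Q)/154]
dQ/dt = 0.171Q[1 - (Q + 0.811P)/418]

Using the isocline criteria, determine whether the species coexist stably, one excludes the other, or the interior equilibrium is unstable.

species 2 excludes species 1

Compare the nullcline intercepts: K1/α12 = 154/1.39 = 111 < K2 = 418; K2/α21 = 418/0.811 = 515 > K1 = 154.
Since the inequalities point opposite ways, species 2 can invade but species 1 cannot.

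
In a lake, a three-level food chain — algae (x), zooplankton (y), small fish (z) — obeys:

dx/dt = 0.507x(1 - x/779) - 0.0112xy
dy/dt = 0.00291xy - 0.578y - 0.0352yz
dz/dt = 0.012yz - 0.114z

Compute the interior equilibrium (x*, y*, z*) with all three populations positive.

x* ≈ 616, y* ≈ 9.5, z* ≈ 34.5

From dz/dt = 0: 0.012y* = 0.114, so y* = 9.5.
From dx/dt = 0: 0.507(1 - x*/779) = 0.0112·9.5, giving x* = 779·(1 - 0.21) = 616.
From dy/dt = 0: 0.00291·616 - 0.578 = 0.0352z*, so z* = 1.21/0.0352 = 34.5.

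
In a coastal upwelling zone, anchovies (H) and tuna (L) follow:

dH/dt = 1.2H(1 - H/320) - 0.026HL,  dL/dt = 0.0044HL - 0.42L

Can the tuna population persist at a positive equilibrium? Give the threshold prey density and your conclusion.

Threshold H = 95.5; K > 95.5, so yes, the predator persists.

The predator equation gives dL/dt > 0 only when H > 0.42/0.0044 = 95.5.
Without the predator, H → K = 320. Since 320 > 95.5, the predator can invade and persist.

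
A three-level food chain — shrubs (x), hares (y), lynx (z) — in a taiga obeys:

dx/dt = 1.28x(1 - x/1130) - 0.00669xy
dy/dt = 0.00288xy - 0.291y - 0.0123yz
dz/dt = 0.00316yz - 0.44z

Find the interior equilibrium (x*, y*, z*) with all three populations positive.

From dz/dt = 0: 0.00316y* = 0.44, so y* = 139.
From dx/dt = 0: 1.28(1 - x*/1130) = 0.00669·139, giving x* = 1130·(1 - 0.728) = 308.
From dy/dt = 0: 0.00288·308 - 0.291 = 0.0123z*, so z* = 0.595/0.0123 = 48.4.

x* ≈ 308, y* ≈ 139, z* ≈ 48.4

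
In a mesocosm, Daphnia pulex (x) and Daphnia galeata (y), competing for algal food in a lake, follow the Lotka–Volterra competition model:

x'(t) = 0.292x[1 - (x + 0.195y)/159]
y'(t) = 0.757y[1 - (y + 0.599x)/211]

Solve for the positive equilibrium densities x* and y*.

Setting both brackets to zero gives the nullclines x + 0.195y = 159 and 0.599x + y = 211.
Substituting y = 211 - 0.599x into the first: x(1 - 0.195·0.599) = 159 - 0.195·211.
So x* = 118/0.883 = 133, and then y* = 211 - 0.599·133 = 131.

x* ≈ 133, y* ≈ 131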